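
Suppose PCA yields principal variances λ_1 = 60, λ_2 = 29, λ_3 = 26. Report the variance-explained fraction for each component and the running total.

Step 1 — total variance = trace(Sigma) = Σ λ_i = 60 + 29 + 26 = 115.

Step 2 — fraction explained by component i = λ_i / Σ λ:
  PC1: 60/115 = 0.5217
  PC2: 29/115 = 0.2522
  PC3: 26/115 = 0.2261

Step 3 — cumulative fraction after k components = (λ_1 + ... + λ_k) / Σ λ:
  k = 1: 60/115 = 0.5217
  k = 2: (60 + 29)/115 = 89/115 = 0.7739
  k = 3: (60 + 29 + 26)/115 = 115/115 = 1

Summary (fraction, with percent):

explained: PC1 0.5217 (52.17%), PC2 0.2522 (25.22%), PC3 0.2261 (22.61%);  cumulative: 0.5217, 0.7739, 1


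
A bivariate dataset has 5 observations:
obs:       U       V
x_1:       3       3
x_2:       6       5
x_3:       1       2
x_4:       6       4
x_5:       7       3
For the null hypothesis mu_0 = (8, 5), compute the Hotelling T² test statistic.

Step 1 — sample mean vector:
  mean(U) = (3 + 6 + 1 + 6 + 7) / 5 = 23/5 = 4.6
  mean(V) = (3 + 5 + 2 + 4 + 3) / 5 = 17/5 = 3.4
  x̄ = (4.6, 3.4),  deviation x̄ - mu_0 = (4.6, 3.4) - (8, 5) = (-3.4, -1.6).

Step 2 — sample covariance matrix, S[i,j] = (1/(n-1)) · Σ_k (x_{k,i} - mean_i) · (x_{k,j} - mean_j), divisor n-1 = 4:
  S[U,U] = ((-1.6)·(-1.6) + (1.4)·(1.4) + (-3.6)·(-3.6) + (1.4)·(1.4) + (2.4)·(2.4)) / 4 = 25.2/4 = 6.3
  S[U,V] = ((-1.6)·(-0.4) + (1.4)·(1.6) + (-3.6)·(-1.4) + (1.4)·(0.6) + (2.4)·(-0.4)) / 4 = 7.8/4 = 1.95
  S[V,V] = ((-0.4)·(-0.4) + (1.6)·(1.6) + (-1.4)·(-1.4) + (0.6)·(0.6) + (-0.4)·(-0.4)) / 4 = 5.2/4 = 1.3
  S = [[6.3, 1.95],
 [1.95, 1.3]].

Step 3 — invert S. det(S) = 6.3·1.3 - (1.95)² = 4.3875.
  S^{-1} = (1/det) · [[d, -b], [-b, a]] = [[0.2963, -0.4444],
 [-0.4444, 1.4359]].

Step 4 — quadratic form (x̄ - mu_0)^T · S^{-1} · (x̄ - mu_0):
  S^{-1} · (x̄ - mu_0) = (-0.2963, -0.7863),
  (x̄ - mu_0)^T · [...] = (-3.4)·(-0.2963) + (-1.6)·(-0.7863) = 2.2655.

Step 5 — scale by n: T² = 5 · 2.2655 = 11.3276.

T² ≈ 11.3276


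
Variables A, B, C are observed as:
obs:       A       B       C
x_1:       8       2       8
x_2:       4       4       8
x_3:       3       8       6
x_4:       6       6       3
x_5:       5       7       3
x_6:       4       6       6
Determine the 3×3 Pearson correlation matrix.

Step 1 — column means:
  mean(A) = (8 + 4 + 3 + 6 + 5 + 4) / 6 = 30/6 = 5
  mean(B) = (2 + 4 + 8 + 6 + 7 + 6) / 6 = 33/6 = 5.5
  mean(C) = (8 + 8 + 6 + 3 + 3 + 6) / 6 = 34/6 = 5.6667

Step 2 — sample variances and covariances s[i,j] = (1/(n-1)) · Σ_k (x_{k,i} - mean_i) · (x_{k,j} - mean_j), with n-1 = 5:
  s[A,A] = ((3)·(3) + (-1)·(-1) + (-2)·(-2) + (1)·(1) + (0)·(0) + (-1)·(-1)) / 5 = 16/5 = 3.2
  s[A,B] = ((3)·(-3.5) + (-1)·(-1.5) + (-2)·(2.5) + (1)·(0.5) + (0)·(1.5) + (-1)·(0.5)) / 5 = -14/5 = -2.8
  s[A,C] = ((3)·(2.3333) + (-1)·(2.3333) + (-2)·(0.3333) + (1)·(-2.6667) + (0)·(-2.6667) + (-1)·(0.3333)) / 5 = 1/5 = 0.2
  s[B,B] = ((-3.5)·(-3.5) + (-1.5)·(-1.5) + (2.5)·(2.5) + (0.5)·(0.5) + (1.5)·(1.5) + (0.5)·(0.5)) / 5 = 23.5/5 = 4.7
  s[B,C] = ((-3.5)·(2.3333) + (-1.5)·(2.3333) + (2.5)·(0.3333) + (0.5)·(-2.6667) + (1.5)·(-2.6667) + (0.5)·(0.3333)) / 5 = -16/5 = -3.2
  s[C,C] = ((2.3333)·(2.3333) + (2.3333)·(2.3333) + (0.3333)·(0.3333) + (-2.6667)·(-2.6667) + (-2.6667)·(-2.6667) + (0.3333)·(0.3333)) / 5 = 25.3333/5 = 5.0667
  Sample standard deviations s_i = √(s[i,i]):
  s(A) = √(3.2) = 1.7889
  s(B) = √(4.7) = 2.1679
  s(C) = √(5.0667) = 2.2509

Step 3 — r_{ij} = s_{ij} / (s_i · s_j):
  r[A,A] = 1 (diagonal).
  r[A,B] = -2.8 / (1.7889 · 2.1679) = -2.8 / 3.8781 = -0.722
  r[A,C] = 0.2 / (1.7889 · 2.2509) = 0.2 / 4.0266 = 0.0497
  r[B,B] = 1 (diagonal).
  r[B,C] = -3.2 / (2.1679 · 2.2509) = -3.2 / 4.8799 = -0.6558
  r[C,C] = 1 (diagonal).

R is symmetric with unit diagonal. Assembling:

R = [[1, -0.722, 0.0497],
 [-0.722, 1, -0.6558],
 [0.0497, -0.6558, 1]]


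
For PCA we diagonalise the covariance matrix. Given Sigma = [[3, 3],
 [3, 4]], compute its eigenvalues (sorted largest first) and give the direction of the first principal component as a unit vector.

Step 1 — characteristic polynomial of 2×2 Sigma:
  det(Sigma - λI) = λ² - trace · λ + det = 0.
  trace = 3 + 4 = 7, det = 3·4 - (3)² = 3.
Step 2 — discriminant:
  Δ = trace² - 4·det = 49 - 12 = 37.
Step 3 — eigenvalues:
  λ = (trace ± √Δ)/2 = (7 ± 6.0828)/2,
  λ_1 = 6.5414,  λ_2 = 0.4586.

Step 4 — unit eigenvector for λ_1: solve (Sigma - λ_1 I)v = 0. First row:
  (3 - 6.5414)·v_x + (3)·v_y = 0, i.e. (-3.5414)·v_x + (3)·v_y = 0,
  so v ∝ (b, λ_1 - a) = (3, 3.5414) = u.
  ||u|| = √((3)² + (3.5414)²) = √(21.5414) ≈ 4.6413,
  v_1 = u/||u|| ≈ (0.6464, 0.763) (||v_1|| = 1).

λ_1 = 6.5414,  λ_2 = 0.4586;  v_1 ≈ (0.6464, 0.763)


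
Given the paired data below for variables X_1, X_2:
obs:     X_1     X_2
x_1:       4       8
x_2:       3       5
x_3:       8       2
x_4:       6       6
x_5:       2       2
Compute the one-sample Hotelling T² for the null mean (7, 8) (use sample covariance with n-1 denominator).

Step 1 — sample mean vector:
  mean(X_1) = (4 + 3 + 8 + 6 + 2) / 5 = 23/5 = 4.6
  mean(X_2) = (8 + 5 + 2 + 6 + 2) / 5 = 23/5 = 4.6
  x̄ = (4.6, 4.6),  deviation x̄ - mu_0 = (4.6, 4.6) - (7, 8) = (-2.4, -3.4).

Step 2 — sample covariance matrix, S[i,j] = (1/(n-1)) · Σ_k (x_{k,i} - mean_i) · (x_{k,j} - mean_j), divisor n-1 = 4:
  S[X_1,X_1] = ((-0.6)·(-0.6) + (-1.6)·(-1.6) + (3.4)·(3.4) + (1.4)·(1.4) + (-2.6)·(-2.6)) / 4 = 23.2/4 = 5.8
  S[X_1,X_2] = ((-0.6)·(3.4) + (-1.6)·(0.4) + (3.4)·(-2.6) + (1.4)·(1.4) + (-2.6)·(-2.6)) / 4 = -2.8/4 = -0.7
  S[X_2,X_2] = ((3.4)·(3.4) + (0.4)·(0.4) + (-2.6)·(-2.6) + (1.4)·(1.4) + (-2.6)·(-2.6)) / 4 = 27.2/4 = 6.8
  S = [[5.8, -0.7],
 [-0.7, 6.8]].

Step 3 — invert S. det(S) = 5.8·6.8 - (-0.7)² = 38.95.
  S^{-1} = (1/det) · [[d, -b], [-b, a]] = [[0.1746, 0.018],
 [0.018, 0.1489]].

Step 4 — quadratic form (x̄ - mu_0)^T · S^{-1} · (x̄ - mu_0):
  S^{-1} · (x̄ - mu_0) = (-0.4801, -0.5494),
  (x̄ - mu_0)^T · [...] = (-2.4)·(-0.4801) + (-3.4)·(-0.5494) = 3.0203.

Step 5 — scale by n: T² = 5 · 3.0203 = 15.1014.

T² ≈ 15.1014


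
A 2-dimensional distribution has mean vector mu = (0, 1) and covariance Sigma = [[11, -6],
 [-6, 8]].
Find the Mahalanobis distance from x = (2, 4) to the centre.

Step 1 — centre the observation: (x - mu) = (2, 3).

Step 2 — invert Sigma. det(Sigma) = 11·8 - (-6)² = 52.
  Sigma^{-1} = (1/det) · [[d, -b], [-b, a]] = [[0.1538, 0.1154],
 [0.1154, 0.2115]].

Step 3 — form the quadratic (x - mu)^T · Sigma^{-1} · (x - mu):
  Sigma^{-1} · (x - mu) = (0.6538, 0.8654).
  (x - mu)^T · [Sigma^{-1} · (x - mu)] = (2)·(0.6538) + (3)·(0.8654) = 3.9038.

Step 4 — take square root: d = √(3.9038) ≈ 1.9758.

d(x, mu) = √(3.9038) ≈ 1.9758


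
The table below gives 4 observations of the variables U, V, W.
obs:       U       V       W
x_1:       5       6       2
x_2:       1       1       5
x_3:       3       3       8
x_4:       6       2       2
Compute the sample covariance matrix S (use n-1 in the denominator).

Step 1 — column means:
  mean(U) = (5 + 1 + 3 + 6) / 4 = 15/4 = 3.75
  mean(V) = (6 + 1 + 3 + 2) / 4 = 12/4 = 3
  mean(W) = (2 + 5 + 8 + 2) / 4 = 17/4 = 4.25

Step 2 — sample covariance S[i,j] = (1/(n-1)) · Σ_k (x_{k,i} - mean_i) · (x_{k,j} - mean_j), with n-1 = 3.
  S[U,U] = ((1.25)·(1.25) + (-2.75)·(-2.75) + (-0.75)·(-0.75) + (2.25)·(2.25)) / 3 = 14.75/3 = 4.9167
  S[U,V] = ((1.25)·(3) + (-2.75)·(-2) + (-0.75)·(0) + (2.25)·(-1)) / 3 = 7/3 = 2.3333
  S[U,W] = ((1.25)·(-2.25) + (-2.75)·(0.75) + (-0.75)·(3.75) + (2.25)·(-2.25)) / 3 = -12.75/3 = -4.25
  S[V,V] = ((3)·(3) + (-2)·(-2) + (0)·(0) + (-1)·(-1)) / 3 = 14/3 = 4.6667
  S[V,W] = ((3)·(-2.25) + (-2)·(0.75) + (0)·(3.75) + (-1)·(-2.25)) / 3 = -6/3 = -2
  S[W,W] = ((-2.25)·(-2.25) + (0.75)·(0.75) + (3.75)·(3.75) + (-2.25)·(-2.25)) / 3 = 24.75/3 = 8.25

S is symmetric (S[j,i] = S[i,j]). Assembling:

S = [[4.9167, 2.3333, -4.25],
 [2.3333, 4.6667, -2],
 [-4.25, -2, 8.25]]


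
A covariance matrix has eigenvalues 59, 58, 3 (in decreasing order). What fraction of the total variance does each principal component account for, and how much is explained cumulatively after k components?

Step 1 — total variance = trace(Sigma) = Σ λ_i = 59 + 58 + 3 = 120.

Step 2 — fraction explained by component i = λ_i / Σ λ:
  PC1: 59/120 = 0.4917
  PC2: 58/120 = 0.4833
  PC3: 3/120 = 0.025

Step 3 — cumulative fraction after k components = (λ_1 + ... + λ_k) / Σ λ:
  k = 1: 59/120 = 0.4917
  k = 2: (59 + 58)/120 = 117/120 = 0.975
  k = 3: (59 + 58 + 3)/120 = 120/120 = 1

Summary (fraction, with percent):

explained: PC1 0.4917 (49.17%), PC2 0.4833 (48.33%), PC3 0.025 (2.5%);  cumulative: 0.4917, 0.975, 1


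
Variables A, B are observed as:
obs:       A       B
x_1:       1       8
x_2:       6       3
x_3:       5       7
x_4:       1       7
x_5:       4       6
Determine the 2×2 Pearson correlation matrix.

Step 1 — column means:
  mean(A) = (1 + 6 + 5 + 1 + 4) / 5 = 17/5 = 3.4
  mean(B) = (8 + 3 + 7 + 7 + 6) / 5 = 31/5 = 6.2

Step 2 — sample variances and covariances s[i,j] = (1/(n-1)) · Σ_k (x_{k,i} - mean_i) · (x_{k,j} - mean_j), with n-1 = 4:
  s[A,A] = ((-2.4)·(-2.4) + (2.6)·(2.6) + (1.6)·(1.6) + (-2.4)·(-2.4) + (0.6)·(0.6)) / 4 = 21.2/4 = 5.3
  s[A,B] = ((-2.4)·(1.8) + (2.6)·(-3.2) + (1.6)·(0.8) + (-2.4)·(0.8) + (0.6)·(-0.2)) / 4 = -13.4/4 = -3.35
  s[B,B] = ((1.8)·(1.8) + (-3.2)·(-3.2) + (0.8)·(0.8) + (0.8)·(0.8) + (-0.2)·(-0.2)) / 4 = 14.8/4 = 3.7
  Sample standard deviations s_i = √(s[i,i]):
  s(A) = √(5.3) = 2.3022
  s(B) = √(3.7) = 1.9235

Step 3 — r_{ij} = s_{ij} / (s_i · s_j):
  r[A,A] = 1 (diagonal).
  r[A,B] = -3.35 / (2.3022 · 1.9235) = -3.35 / 4.4283 = -0.7565
  r[B,B] = 1 (diagonal).

R is symmetric with unit diagonal. Assembling:

R = [[1, -0.7565],
 [-0.7565, 1]]


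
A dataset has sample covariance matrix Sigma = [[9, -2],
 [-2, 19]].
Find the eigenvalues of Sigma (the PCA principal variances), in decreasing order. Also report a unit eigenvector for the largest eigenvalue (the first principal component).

Step 1 — characteristic polynomial of 2×2 Sigma:
  det(Sigma - λI) = λ² - trace · λ + det = 0.
  trace = 9 + 19 = 28, det = 9·19 - (-2)² = 167.
Step 2 — discriminant:
  Δ = trace² - 4·det = 784 - 668 = 116.
Step 3 — eigenvalues:
  λ = (trace ± √Δ)/2 = (28 ± 10.7703)/2,
  λ_1 = 19.3852,  λ_2 = 8.6148.

Step 4 — unit eigenvector for λ_1: solve (Sigma - λ_1 I)v = 0. First row:
  (9 - 19.3852)·v_x + (-2)·v_y = 0, i.e. (-10.3852)·v_x + (-2)·v_y = 0,
  so v ∝ (b, λ_1 - a) = (-2, 10.3852); multiply by -1 so the first entry is positive: u = (2, -10.3852).
  ||u|| = √((2)² + (-10.3852)²) = √(111.8516) ≈ 10.576,
  v_1 = u/||u|| ≈ (0.1891, -0.982) (||v_1|| = 1).

λ_1 = 19.3852,  λ_2 = 8.6148;  v_1 ≈ (0.1891, -0.982)


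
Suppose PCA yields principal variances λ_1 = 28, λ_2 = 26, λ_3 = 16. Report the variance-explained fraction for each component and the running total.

Step 1 — total variance = trace(Sigma) = Σ λ_i = 28 + 26 + 16 = 70.

Step 2 — fraction explained by component i = λ_i / Σ λ:
  PC1: 28/70 = 0.4
  PC2: 26/70 = 0.3714
  PC3: 16/70 = 0.2286

Step 3 — cumulative fraction after k components = (λ_1 + ... + λ_k) / Σ λ:
  k = 1: 28/70 = 0.4
  k = 2: (28 + 26)/70 = 54/70 = 0.7714
  k = 3: (28 + 26 + 16)/70 = 70/70 = 1

Summary (fraction, with percent):

explained: PC1 0.4 (40%), PC2 0.3714 (37.14%), PC3 0.2286 (22.86%);  cumulative: 0.4, 0.7714, 1


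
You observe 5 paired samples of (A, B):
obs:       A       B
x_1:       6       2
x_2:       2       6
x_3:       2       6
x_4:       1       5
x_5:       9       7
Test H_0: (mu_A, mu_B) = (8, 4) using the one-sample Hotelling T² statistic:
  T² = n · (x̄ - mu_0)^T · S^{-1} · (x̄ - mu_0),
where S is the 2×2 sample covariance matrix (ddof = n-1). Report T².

Step 1 — sample mean vector:
  mean(A) = (6 + 2 + 2 + 1 + 9) / 5 = 20/5 = 4
  mean(B) = (2 + 6 + 6 + 5 + 7) / 5 = 26/5 = 5.2
  x̄ = (4, 5.2),  deviation x̄ - mu_0 = (4, 5.2) - (8, 4) = (-4, 1.2).

Step 2 — sample covariance matrix, S[i,j] = (1/(n-1)) · Σ_k (x_{k,i} - mean_i) · (x_{k,j} - mean_j), divisor n-1 = 4:
  S[A,A] = ((2)·(2) + (-2)·(-2) + (-2)·(-2) + (-3)·(-3) + (5)·(5)) / 4 = 46/4 = 11.5
  S[A,B] = ((2)·(-3.2) + (-2)·(0.8) + (-2)·(0.8) + (-3)·(-0.2) + (5)·(1.8)) / 4 = 0/4 = 0
  S[B,B] = ((-3.2)·(-3.2) + (0.8)·(0.8) + (0.8)·(0.8) + (-0.2)·(-0.2) + (1.8)·(1.8)) / 4 = 14.8/4 = 3.7
  S = [[11.5, 0],
 [0, 3.7]].

Step 3 — invert S. det(S) = 11.5·3.7 - (0)² = 42.55.
  S^{-1} = (1/det) · [[d, -b], [-b, a]] = [[0.087, 0],
 [0, 0.2703]].

Step 4 — quadratic form (x̄ - mu_0)^T · S^{-1} · (x̄ - mu_0):
  S^{-1} · (x̄ - mu_0) = (-0.3478, 0.3243),
  (x̄ - mu_0)^T · [...] = (-4)·(-0.3478) + (1.2)·(0.3243) = 1.7805.

Step 5 — scale by n: T² = 5 · 1.7805 = 8.9025.

T² ≈ 8.9025


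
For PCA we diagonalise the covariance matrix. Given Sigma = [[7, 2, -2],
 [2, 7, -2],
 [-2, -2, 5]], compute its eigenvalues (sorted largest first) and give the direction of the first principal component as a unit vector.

Step 1 — characteristic polynomial p(λ) = det(λI - Sigma) = λ³ - tr·λ² + c_1·λ - det, where tr = trace, c_1 = sum of the principal 2×2 minors, det = det(Sigma):
  tr = 7 + 7 + 5 = 19,
  c_1 = (7·7 - (2)²) + (7·5 - (-2)²) + (7·5 - (-2)²) = 45 + 31 + 31 = 107,
  det = 7·(7·5 - (-2)²) - (2)·((2)·5 - (-2)·(-2)) + (-2)·((2)·(-2) - 7·(-2)) = 7·(31) - (2)·(6) + (-2)·(10) = 185.
  So p(λ) = λ³ - 19λ² + 107λ - 185.
Step 2 — look for an integer root (rational root theorem: any rational root is an integer divisor of 185). Testing λ = 5:
  p(5) = 125 - 475 + 535 - 185 = 0  ✓
  Dividing out (λ - 5): p(λ) = (λ - 5)(λ² - 14λ + 37).
Step 3 — remaining eigenvalues from the quadratic λ² - 14λ + 37 = 0:
  Δ = 14² - 4·37 = 196 - 148 = 48,  λ = (14 ± √48)/2 = (14 ± 6.9282)/2 ≈ 10.4641 or 3.5359.
  Sorted: λ_1 = 10.4641,  λ_2 = 5,  λ_3 = 3.5359  (check: sum = 19 = tr ✓).

Step 4 — unit eigenvector for λ_1 ≈ 10.4641: v spans the null space of (Sigma - λ_1 I), whose rows are
  r_1 = (-3.4641, 2, -2),  r_2 = (2, -3.4641, -2),  r_3 = (-2, -2, -5.4641).
  v is orthogonal to every row, so take v ∝ r_1 × r_2 = ((2)·(-2) - (-2)·(-3.4641), (-2)·(2) - (-3.4641)·(-2), (-3.4641)·(-3.4641) - (2)·(2)) ≈ (-10.9282, -10.9282, 8).
  Rescale (multiply by -1 so the first nonzero entry is positive): u = (10.9282, 10.9282, -8).
  ||u|| = √((10.9282)² + (10.9282)² + (-8)²) = √(302.8513) ≈ 17.4026,  v_1 = u/||u|| ≈ (0.628, 0.628, -0.4597) (||v_1|| = 1).

λ_1 = 10.4641,  λ_2 = 5,  λ_3 = 3.5359;  v_1 ≈ (0.628, 0.628, -0.4597)


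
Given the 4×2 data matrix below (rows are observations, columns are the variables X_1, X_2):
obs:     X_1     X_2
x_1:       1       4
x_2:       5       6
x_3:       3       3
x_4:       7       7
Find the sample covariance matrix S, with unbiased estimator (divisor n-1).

Step 1 — column means:
  mean(X_1) = (1 + 5 + 3 + 7) / 4 = 16/4 = 4
  mean(X_2) = (4 + 6 + 3 + 7) / 4 = 20/4 = 5

Step 2 — sample covariance S[i,j] = (1/(n-1)) · Σ_k (x_{k,i} - mean_i) · (x_{k,j} - mean_j), with n-1 = 3.
  S[X_1,X_1] = ((-3)·(-3) + (1)·(1) + (-1)·(-1) + (3)·(3)) / 3 = 20/3 = 6.6667
  S[X_1,X_2] = ((-3)·(-1) + (1)·(1) + (-1)·(-2) + (3)·(2)) / 3 = 12/3 = 4
  S[X_2,X_2] = ((-1)·(-1) + (1)·(1) + (-2)·(-2) + (2)·(2)) / 3 = 10/3 = 3.3333

S is symmetric (S[j,i] = S[i,j]). Assembling:

S = [[6.6667, 4],
 [4, 3.3333]]


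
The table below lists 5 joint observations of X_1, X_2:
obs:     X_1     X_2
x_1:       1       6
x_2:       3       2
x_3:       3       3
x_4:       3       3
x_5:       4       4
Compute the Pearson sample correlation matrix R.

Step 1 — column means:
  mean(X_1) = (1 + 3 + 3 + 3 + 4) / 5 = 14/5 = 2.8
  mean(X_2) = (6 + 2 + 3 + 3 + 4) / 5 = 18/5 = 3.6

Step 2 — sample variances and covariances s[i,j] = (1/(n-1)) · Σ_k (x_{k,i} - mean_i) · (x_{k,j} - mean_j), with n-1 = 4:
  s[X_1,X_1] = ((-1.8)·(-1.8) + (0.2)·(0.2) + (0.2)·(0.2) + (0.2)·(0.2) + (1.2)·(1.2)) / 4 = 4.8/4 = 1.2
  s[X_1,X_2] = ((-1.8)·(2.4) + (0.2)·(-1.6) + (0.2)·(-0.6) + (0.2)·(-0.6) + (1.2)·(0.4)) / 4 = -4.4/4 = -1.1
  s[X_2,X_2] = ((2.4)·(2.4) + (-1.6)·(-1.6) + (-0.6)·(-0.6) + (-0.6)·(-0.6) + (0.4)·(0.4)) / 4 = 9.2/4 = 2.3
  Sample standard deviations s_i = √(s[i,i]):
  s(X_1) = √(1.2) = 1.0954
  s(X_2) = √(2.3) = 1.5166

Step 3 — r_{ij} = s_{ij} / (s_i · s_j):
  r[X_1,X_1] = 1 (diagonal).
  r[X_1,X_2] = -1.1 / (1.0954 · 1.5166) = -1.1 / 1.6613 = -0.6621
  r[X_2,X_2] = 1 (diagonal).

R is symmetric with unit diagonal. Assembling:

R = [[1, -0.6621],
 [-0.6621, 1]]


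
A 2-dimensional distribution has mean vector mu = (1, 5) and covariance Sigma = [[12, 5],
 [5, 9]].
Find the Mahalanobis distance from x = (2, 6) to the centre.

Step 1 — centre the observation: (x - mu) = (1, 1).

Step 2 — invert Sigma. det(Sigma) = 12·9 - (5)² = 83.
  Sigma^{-1} = (1/det) · [[d, -b], [-b, a]] = [[0.1084, -0.0602],
 [-0.0602, 0.1446]].

Step 3 — form the quadratic (x - mu)^T · Sigma^{-1} · (x - mu):
  Sigma^{-1} · (x - mu) = (0.0482, 0.0843).
  (x - mu)^T · [Sigma^{-1} · (x - mu)] = (1)·(0.0482) + (1)·(0.0843) = 0.1325.

Step 4 — take square root: d = √(0.1325) ≈ 0.364.

d(x, mu) = √(0.1325) ≈ 0.364


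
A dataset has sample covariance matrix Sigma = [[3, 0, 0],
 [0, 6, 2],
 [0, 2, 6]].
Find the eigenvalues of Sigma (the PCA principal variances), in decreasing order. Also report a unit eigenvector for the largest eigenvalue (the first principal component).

Step 1 — characteristic polynomial p(λ) = det(λI - Sigma) = λ³ - tr·λ² + c_1·λ - det, where tr = trace, c_1 = sum of the principal 2×2 minors, det = det(Sigma):
  tr = 3 + 6 + 6 = 15,
  c_1 = (3·6 - (0)²) + (3·6 - (0)²) + (6·6 - (2)²) = 18 + 18 + 32 = 68,
  det = 3·(6·6 - (2)²) - (0)·((0)·6 - (2)·(0)) + (0)·((0)·(2) - 6·(0)) = 3·(32) - (0)·(0) + (0)·(0) = 96.
  So p(λ) = λ³ - 15λ² + 68λ - 96.
Step 2 — look for an integer root (rational root theorem: any rational root is an integer divisor of 96). Testing λ = 3:
  p(3) = 27 - 135 + 204 - 96 = 0  ✓
  Dividing out (λ - 3): p(λ) = (λ - 3)(λ² - 12λ + 32).
Step 3 — remaining eigenvalues from the quadratic λ² - 12λ + 32 = 0:
  Δ = 12² - 4·32 = 144 - 128 = 16,  λ = (12 ± √16)/2 = (12 ± 4)/2 = 8 or 4.
  Sorted: λ_1 = 8,  λ_2 = 4,  λ_3 = 3  (check: sum = 15 = tr ✓).

Step 4 — unit eigenvector for λ_1 = 8: v spans the null space of (Sigma - λ_1 I), whose rows are
  r_1 = (-5, 0, 0),  r_2 = (0, -2, 2),  r_3 = (0, 2, -2).
  v is orthogonal to every row, so take v ∝ r_1 × r_2 = ((0)·(2) - (0)·(-2), (0)·(0) - (-5)·(2), (-5)·(-2) - (0)·(0)) = (0, 10, 10).
  Rescale (divide by 10): u = (0, 1, 1).
  ||u|| = √((0)² + (1)² + (1)²) = √(2) ≈ 1.4142,  v_1 = u/||u|| ≈ (0, 0.7071, 0.7071) (||v_1|| = 1).

λ_1 = 8,  λ_2 = 4,  λ_3 = 3;  v_1 ≈ (0, 0.7071, 0.7071)


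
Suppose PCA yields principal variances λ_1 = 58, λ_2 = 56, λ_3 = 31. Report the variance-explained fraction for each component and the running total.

Step 1 — total variance = trace(Sigma) = Σ λ_i = 58 + 56 + 31 = 145.

Step 2 — fraction explained by component i = λ_i / Σ λ:
  PC1: 58/145 = 0.4
  PC2: 56/145 = 0.3862
  PC3: 31/145 = 0.2138

Step 3 — cumulative fraction after k components = (λ_1 + ... + λ_k) / Σ λ:
  k = 1: 58/145 = 0.4
  k = 2: (58 + 56)/145 = 114/145 = 0.7862
  k = 3: (58 + 56 + 31)/145 = 145/145 = 1

Summary (fraction, with percent):

explained: PC1 0.4 (40%), PC2 0.3862 (38.62%), PC3 0.2138 (21.38%);  cumulative: 0.4, 0.7862, 1


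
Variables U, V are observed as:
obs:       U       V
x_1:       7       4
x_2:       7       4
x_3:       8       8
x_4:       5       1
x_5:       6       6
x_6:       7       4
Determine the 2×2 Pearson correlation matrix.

Step 1 — column means:
  mean(U) = (7 + 7 + 8 + 5 + 6 + 7) / 6 = 40/6 = 6.6667
  mean(V) = (4 + 4 + 8 + 1 + 6 + 4) / 6 = 27/6 = 4.5

Step 2 — sample variances and covariances s[i,j] = (1/(n-1)) · Σ_k (x_{k,i} - mean_i) · (x_{k,j} - mean_j), with n-1 = 5:
  s[U,U] = ((0.3333)·(0.3333) + (0.3333)·(0.3333) + (1.3333)·(1.3333) + (-1.6667)·(-1.6667) + (-0.6667)·(-0.6667) + (0.3333)·(0.3333)) / 5 = 5.3333/5 = 1.0667
  s[U,V] = ((0.3333)·(-0.5) + (0.3333)·(-0.5) + (1.3333)·(3.5) + (-1.6667)·(-3.5) + (-0.6667)·(1.5) + (0.3333)·(-0.5)) / 5 = 9/5 = 1.8
  s[V,V] = ((-0.5)·(-0.5) + (-0.5)·(-0.5) + (3.5)·(3.5) + (-3.5)·(-3.5) + (1.5)·(1.5) + (-0.5)·(-0.5)) / 5 = 27.5/5 = 5.5
  Sample standard deviations s_i = √(s[i,i]):
  s(U) = √(1.0667) = 1.0328
  s(V) = √(5.5) = 2.3452

Step 3 — r_{ij} = s_{ij} / (s_i · s_j):
  r[U,U] = 1 (diagonal).
  r[U,V] = 1.8 / (1.0328 · 2.3452) = 1.8 / 2.4221 = 0.7432
  r[V,V] = 1 (diagonal).

R is symmetric with unit diagonal. Assembling:

R = [[1, 0.7432],
 [0.7432, 1]]


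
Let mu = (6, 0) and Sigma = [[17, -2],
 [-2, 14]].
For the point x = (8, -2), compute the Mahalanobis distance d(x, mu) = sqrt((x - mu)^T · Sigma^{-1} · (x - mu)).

Step 1 — centre the observation: (x - mu) = (2, -2).

Step 2 — invert Sigma. det(Sigma) = 17·14 - (-2)² = 234.
  Sigma^{-1} = (1/det) · [[d, -b], [-b, a]] = [[0.0598, 0.0085],
 [0.0085, 0.0726]].

Step 3 — form the quadratic (x - mu)^T · Sigma^{-1} · (x - mu):
  Sigma^{-1} · (x - mu) = (0.1026, -0.1282).
  (x - mu)^T · [Sigma^{-1} · (x - mu)] = (2)·(0.1026) + (-2)·(-0.1282) = 0.4615.

Step 4 — take square root: d = √(0.4615) ≈ 0.6794.

d(x, mu) = √(0.4615) ≈ 0.6794


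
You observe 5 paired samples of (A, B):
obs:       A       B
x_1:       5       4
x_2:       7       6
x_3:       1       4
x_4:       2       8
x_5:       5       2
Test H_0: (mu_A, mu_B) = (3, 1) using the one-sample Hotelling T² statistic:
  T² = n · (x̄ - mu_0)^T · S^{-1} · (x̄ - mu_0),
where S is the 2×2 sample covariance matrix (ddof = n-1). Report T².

Step 1 — sample mean vector:
  mean(A) = (5 + 7 + 1 + 2 + 5) / 5 = 20/5 = 4
  mean(B) = (4 + 6 + 4 + 8 + 2) / 5 = 24/5 = 4.8
  x̄ = (4, 4.8),  deviation x̄ - mu_0 = (4, 4.8) - (3, 1) = (1, 3.8).

Step 2 — sample covariance matrix, S[i,j] = (1/(n-1)) · Σ_k (x_{k,i} - mean_i) · (x_{k,j} - mean_j), divisor n-1 = 4:
  S[A,A] = ((1)·(1) + (3)·(3) + (-3)·(-3) + (-2)·(-2) + (1)·(1)) / 4 = 24/4 = 6
  S[A,B] = ((1)·(-0.8) + (3)·(1.2) + (-3)·(-0.8) + (-2)·(3.2) + (1)·(-2.8)) / 4 = -4/4 = -1
  S[B,B] = ((-0.8)·(-0.8) + (1.2)·(1.2) + (-0.8)·(-0.8) + (3.2)·(3.2) + (-2.8)·(-2.8)) / 4 = 20.8/4 = 5.2
  S = [[6, -1],
 [-1, 5.2]].

Step 3 — invert S. det(S) = 6·5.2 - (-1)² = 30.2.
  S^{-1} = (1/det) · [[d, -b], [-b, a]] = [[0.1722, 0.0331],
 [0.0331, 0.1987]].

Step 4 — quadratic form (x̄ - mu_0)^T · S^{-1} · (x̄ - mu_0):
  S^{-1} · (x̄ - mu_0) = (0.298, 0.7881),
  (x̄ - mu_0)^T · [...] = (1)·(0.298) + (3.8)·(0.7881) = 3.2927.

Step 5 — scale by n: T² = 5 · 3.2927 = 16.4636.

T² ≈ 16.4636


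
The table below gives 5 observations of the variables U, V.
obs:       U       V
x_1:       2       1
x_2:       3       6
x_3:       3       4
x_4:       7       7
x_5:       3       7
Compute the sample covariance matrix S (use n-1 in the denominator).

Step 1 — column means:
  mean(U) = (2 + 3 + 3 + 7 + 3) / 5 = 18/5 = 3.6
  mean(V) = (1 + 6 + 4 + 7 + 7) / 5 = 25/5 = 5

Step 2 — sample covariance S[i,j] = (1/(n-1)) · Σ_k (x_{k,i} - mean_i) · (x_{k,j} - mean_j), with n-1 = 4.
  S[U,U] = ((-1.6)·(-1.6) + (-0.6)·(-0.6) + (-0.6)·(-0.6) + (3.4)·(3.4) + (-0.6)·(-0.6)) / 4 = 15.2/4 = 3.8
  S[U,V] = ((-1.6)·(-4) + (-0.6)·(1) + (-0.6)·(-1) + (3.4)·(2) + (-0.6)·(2)) / 4 = 12/4 = 3
  S[V,V] = ((-4)·(-4) + (1)·(1) + (-1)·(-1) + (2)·(2) + (2)·(2)) / 4 = 26/4 = 6.5

S is symmetric (S[j,i] = S[i,j]). Assembling:

S = [[3.8, 3],
 [3, 6.5]]


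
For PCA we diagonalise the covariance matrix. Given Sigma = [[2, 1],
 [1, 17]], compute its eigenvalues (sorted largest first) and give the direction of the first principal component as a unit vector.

Step 1 — characteristic polynomial of 2×2 Sigma:
  det(Sigma - λI) = λ² - trace · λ + det = 0.
  trace = 2 + 17 = 19, det = 2·17 - (1)² = 33.
Step 2 — discriminant:
  Δ = trace² - 4·det = 361 - 132 = 229.
Step 3 — eigenvalues:
  λ = (trace ± √Δ)/2 = (19 ± 15.1327)/2,
  λ_1 = 17.0664,  λ_2 = 1.9336.

Step 4 — unit eigenvector for λ_1: solve (Sigma - λ_1 I)v = 0. First row:
  (2 - 17.0664)·v_x + (1)·v_y = 0, i.e. (-15.0664)·v_x + (1)·v_y = 0,
  so v ∝ (b, λ_1 - a) = (1, 15.0664) = u.
  ||u|| = √((1)² + (15.0664)²) = √(227.9956) ≈ 15.0995,
  v_1 = u/||u|| ≈ (0.0662, 0.9978) (||v_1|| = 1).

λ_1 = 17.0664,  λ_2 = 1.9336;  v_1 ≈ (0.0662, 0.9978)


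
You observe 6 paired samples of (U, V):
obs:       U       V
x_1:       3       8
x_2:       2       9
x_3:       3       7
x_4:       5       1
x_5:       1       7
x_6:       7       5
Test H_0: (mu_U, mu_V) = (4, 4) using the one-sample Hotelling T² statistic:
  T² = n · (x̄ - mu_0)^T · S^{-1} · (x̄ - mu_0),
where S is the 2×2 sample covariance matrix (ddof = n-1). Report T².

Step 1 — sample mean vector:
  mean(U) = (3 + 2 + 3 + 5 + 1 + 7) / 6 = 21/6 = 3.5
  mean(V) = (8 + 9 + 7 + 1 + 7 + 5) / 6 = 37/6 = 6.1667
  x̄ = (3.5, 6.1667),  deviation x̄ - mu_0 = (3.5, 6.1667) - (4, 4) = (-0.5, 2.1667).

Step 2 — sample covariance matrix, S[i,j] = (1/(n-1)) · Σ_k (x_{k,i} - mean_i) · (x_{k,j} - mean_j), divisor n-1 = 5:
  S[U,U] = ((-0.5)·(-0.5) + (-1.5)·(-1.5) + (-0.5)·(-0.5) + (1.5)·(1.5) + (-2.5)·(-2.5) + (3.5)·(3.5)) / 5 = 23.5/5 = 4.7
  S[U,V] = ((-0.5)·(1.8333) + (-1.5)·(2.8333) + (-0.5)·(0.8333) + (1.5)·(-5.1667) + (-2.5)·(0.8333) + (3.5)·(-1.1667)) / 5 = -19.5/5 = -3.9
  S[V,V] = ((1.8333)·(1.8333) + (2.8333)·(2.8333) + (0.8333)·(0.8333) + (-5.1667)·(-5.1667) + (0.8333)·(0.8333) + (-1.1667)·(-1.1667)) / 5 = 40.8333/5 = 8.1667
  S = [[4.7, -3.9],
 [-3.9, 8.1667]].

Step 3 — invert S. det(S) = 4.7·8.1667 - (-3.9)² = 23.1733.
  S^{-1} = (1/det) · [[d, -b], [-b, a]] = [[0.3524, 0.1683],
 [0.1683, 0.2028]].

Step 4 — quadratic form (x̄ - mu_0)^T · S^{-1} · (x̄ - mu_0):
  S^{-1} · (x̄ - mu_0) = (0.1884, 0.3553),
  (x̄ - mu_0)^T · [...] = (-0.5)·(0.1884) + (2.1667)·(0.3553) = 0.6756.

Step 5 — scale by n: T² = 6 · 0.6756 = 4.0535.

T² ≈ 4.0535


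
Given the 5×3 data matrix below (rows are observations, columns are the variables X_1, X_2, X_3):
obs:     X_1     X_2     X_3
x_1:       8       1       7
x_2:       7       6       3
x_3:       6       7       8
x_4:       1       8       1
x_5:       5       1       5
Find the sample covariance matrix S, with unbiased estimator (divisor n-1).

Step 1 — column means:
  mean(X_1) = (8 + 7 + 6 + 1 + 5) / 5 = 27/5 = 5.4
  mean(X_2) = (1 + 6 + 7 + 8 + 1) / 5 = 23/5 = 4.6
  mean(X_3) = (7 + 3 + 8 + 1 + 5) / 5 = 24/5 = 4.8

Step 2 — sample covariance S[i,j] = (1/(n-1)) · Σ_k (x_{k,i} - mean_i) · (x_{k,j} - mean_j), with n-1 = 4.
  S[X_1,X_1] = ((2.6)·(2.6) + (1.6)·(1.6) + (0.6)·(0.6) + (-4.4)·(-4.4) + (-0.4)·(-0.4)) / 4 = 29.2/4 = 7.3
  S[X_1,X_2] = ((2.6)·(-3.6) + (1.6)·(1.4) + (0.6)·(2.4) + (-4.4)·(3.4) + (-0.4)·(-3.6)) / 4 = -19.2/4 = -4.8
  S[X_1,X_3] = ((2.6)·(2.2) + (1.6)·(-1.8) + (0.6)·(3.2) + (-4.4)·(-3.8) + (-0.4)·(0.2)) / 4 = 21.4/4 = 5.35
  S[X_2,X_2] = ((-3.6)·(-3.6) + (1.4)·(1.4) + (2.4)·(2.4) + (3.4)·(3.4) + (-3.6)·(-3.6)) / 4 = 45.2/4 = 11.3
  S[X_2,X_3] = ((-3.6)·(2.2) + (1.4)·(-1.8) + (2.4)·(3.2) + (3.4)·(-3.8) + (-3.6)·(0.2)) / 4 = -16.4/4 = -4.1
  S[X_3,X_3] = ((2.2)·(2.2) + (-1.8)·(-1.8) + (3.2)·(3.2) + (-3.8)·(-3.8) + (0.2)·(0.2)) / 4 = 32.8/4 = 8.2

S is symmetric (S[j,i] = S[i,j]). Assembling:

S = [[7.3, -4.8, 5.35],
 [-4.8, 11.3, -4.1],
 [5.35, -4.1, 8.2]]


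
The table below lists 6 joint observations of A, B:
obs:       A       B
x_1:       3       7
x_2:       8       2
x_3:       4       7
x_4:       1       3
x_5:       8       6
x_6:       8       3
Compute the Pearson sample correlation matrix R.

Step 1 — column means:
  mean(A) = (3 + 8 + 4 + 1 + 8 + 8) / 6 = 32/6 = 5.3333
  mean(B) = (7 + 2 + 7 + 3 + 6 + 3) / 6 = 28/6 = 4.6667

Step 2 — sample variances and covariances s[i,j] = (1/(n-1)) · Σ_k (x_{k,i} - mean_i) · (x_{k,j} - mean_j), with n-1 = 5:
  s[A,A] = ((-2.3333)·(-2.3333) + (2.6667)·(2.6667) + (-1.3333)·(-1.3333) + (-4.3333)·(-4.3333) + (2.6667)·(2.6667) + (2.6667)·(2.6667)) / 5 = 47.3333/5 = 9.4667
  s[A,B] = ((-2.3333)·(2.3333) + (2.6667)·(-2.6667) + (-1.3333)·(2.3333) + (-4.3333)·(-1.6667) + (2.6667)·(1.3333) + (2.6667)·(-1.6667)) / 5 = -9.3333/5 = -1.8667
  s[B,B] = ((2.3333)·(2.3333) + (-2.6667)·(-2.6667) + (2.3333)·(2.3333) + (-1.6667)·(-1.6667) + (1.3333)·(1.3333) + (-1.6667)·(-1.6667)) / 5 = 25.3333/5 = 5.0667
  Sample standard deviations s_i = √(s[i,i]):
  s(A) = √(9.4667) = 3.0768
  s(B) = √(5.0667) = 2.2509

Step 3 — r_{ij} = s_{ij} / (s_i · s_j):
  r[A,A] = 1 (diagonal).
  r[A,B] = -1.8667 / (3.0768 · 2.2509) = -1.8667 / 6.9256 = -0.2695
  r[B,B] = 1 (diagonal).

R is symmetric with unit diagonal. Assembling:

R = [[1, -0.2695],
 [-0.2695, 1]]


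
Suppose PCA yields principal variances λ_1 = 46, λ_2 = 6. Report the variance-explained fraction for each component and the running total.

Step 1 — total variance = trace(Sigma) = Σ λ_i = 46 + 6 = 52.

Step 2 — fraction explained by component i = λ_i / Σ λ:
  PC1: 46/52 = 0.8846
  PC2: 6/52 = 0.1154

Step 3 — cumulative fraction after k components = (λ_1 + ... + λ_k) / Σ λ:
  k = 1: 46/52 = 0.8846
  k = 2: (46 + 6)/52 = 52/52 = 1

Summary (fraction, with percent):

explained: PC1 0.8846 (88.46%), PC2 0.1154 (11.54%);  cumulative: 0.8846, 1


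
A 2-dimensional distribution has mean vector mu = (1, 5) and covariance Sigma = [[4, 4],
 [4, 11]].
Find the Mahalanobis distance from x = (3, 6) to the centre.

Step 1 — centre the observation: (x - mu) = (2, 1).

Step 2 — invert Sigma. det(Sigma) = 4·11 - (4)² = 28.
  Sigma^{-1} = (1/det) · [[d, -b], [-b, a]] = [[0.3929, -0.1429],
 [-0.1429, 0.1429]].

Step 3 — form the quadratic (x - mu)^T · Sigma^{-1} · (x - mu):
  Sigma^{-1} · (x - mu) = (0.6429, -0.1429).
  (x - mu)^T · [Sigma^{-1} · (x - mu)] = (2)·(0.6429) + (1)·(-0.1429) = 1.1429.

Step 4 — take square root: d = √(1.1429) ≈ 1.069.

d(x, mu) = √(1.1429) ≈ 1.069


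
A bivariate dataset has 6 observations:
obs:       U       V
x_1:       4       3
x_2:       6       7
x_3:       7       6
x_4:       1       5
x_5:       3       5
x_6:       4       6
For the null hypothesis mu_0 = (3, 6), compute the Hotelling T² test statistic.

Step 1 — sample mean vector:
  mean(U) = (4 + 6 + 7 + 1 + 3 + 4) / 6 = 25/6 = 4.1667
  mean(V) = (3 + 7 + 6 + 5 + 5 + 6) / 6 = 32/6 = 5.3333
  x̄ = (4.1667, 5.3333),  deviation x̄ - mu_0 = (4.1667, 5.3333) - (3, 6) = (1.1667, -0.6667).

Step 2 — sample covariance matrix, S[i,j] = (1/(n-1)) · Σ_k (x_{k,i} - mean_i) · (x_{k,j} - mean_j), divisor n-1 = 5:
  S[U,U] = ((-0.1667)·(-0.1667) + (1.8333)·(1.8333) + (2.8333)·(2.8333) + (-3.1667)·(-3.1667) + (-1.1667)·(-1.1667) + (-0.1667)·(-0.1667)) / 5 = 22.8333/5 = 4.5667
  S[U,V] = ((-0.1667)·(-2.3333) + (1.8333)·(1.6667) + (2.8333)·(0.6667) + (-3.1667)·(-0.3333) + (-1.1667)·(-0.3333) + (-0.1667)·(0.6667)) / 5 = 6.6667/5 = 1.3333
  S[V,V] = ((-2.3333)·(-2.3333) + (1.6667)·(1.6667) + (0.6667)·(0.6667) + (-0.3333)·(-0.3333) + (-0.3333)·(-0.3333) + (0.6667)·(0.6667)) / 5 = 9.3333/5 = 1.8667
  S = [[4.5667, 1.3333],
 [1.3333, 1.8667]].

Step 3 — invert S. det(S) = 4.5667·1.8667 - (1.3333)² = 6.7467.
  S^{-1} = (1/det) · [[d, -b], [-b, a]] = [[0.2767, -0.1976],
 [-0.1976, 0.6769]].

Step 4 — quadratic form (x̄ - mu_0)^T · S^{-1} · (x̄ - mu_0):
  S^{-1} · (x̄ - mu_0) = (0.4545, -0.6818),
  (x̄ - mu_0)^T · [...] = (1.1667)·(0.4545) + (-0.6667)·(-0.6818) = 0.9848.

Step 5 — scale by n: T² = 6 · 0.9848 = 5.9091.

T² ≈ 5.9091


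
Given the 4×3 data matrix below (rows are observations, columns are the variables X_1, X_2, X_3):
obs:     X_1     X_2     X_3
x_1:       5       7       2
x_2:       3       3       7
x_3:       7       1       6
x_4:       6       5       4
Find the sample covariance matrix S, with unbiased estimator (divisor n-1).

Step 1 — column means:
  mean(X_1) = (5 + 3 + 7 + 6) / 4 = 21/4 = 5.25
  mean(X_2) = (7 + 3 + 1 + 5) / 4 = 16/4 = 4
  mean(X_3) = (2 + 7 + 6 + 4) / 4 = 19/4 = 4.75

Step 2 — sample covariance S[i,j] = (1/(n-1)) · Σ_k (x_{k,i} - mean_i) · (x_{k,j} - mean_j), with n-1 = 3.
  S[X_1,X_1] = ((-0.25)·(-0.25) + (-2.25)·(-2.25) + (1.75)·(1.75) + (0.75)·(0.75)) / 3 = 8.75/3 = 2.9167
  S[X_1,X_2] = ((-0.25)·(3) + (-2.25)·(-1) + (1.75)·(-3) + (0.75)·(1)) / 3 = -3/3 = -1
  S[X_1,X_3] = ((-0.25)·(-2.75) + (-2.25)·(2.25) + (1.75)·(1.25) + (0.75)·(-0.75)) / 3 = -2.75/3 = -0.9167
  S[X_2,X_2] = ((3)·(3) + (-1)·(-1) + (-3)·(-3) + (1)·(1)) / 3 = 20/3 = 6.6667
  S[X_2,X_3] = ((3)·(-2.75) + (-1)·(2.25) + (-3)·(1.25) + (1)·(-0.75)) / 3 = -15/3 = -5
  S[X_3,X_3] = ((-2.75)·(-2.75) + (2.25)·(2.25) + (1.25)·(1.25) + (-0.75)·(-0.75)) / 3 = 14.75/3 = 4.9167

S is symmetric (S[j,i] = S[i,j]). Assembling:

S = [[2.9167, -1, -0.9167],
 [-1, 6.6667, -5],
 [-0.9167, -5, 4.9167]]


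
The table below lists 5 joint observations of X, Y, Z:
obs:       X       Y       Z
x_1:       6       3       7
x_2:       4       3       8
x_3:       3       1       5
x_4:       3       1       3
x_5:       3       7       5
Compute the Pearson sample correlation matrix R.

Step 1 — column means:
  mean(X) = (6 + 4 + 3 + 3 + 3) / 5 = 19/5 = 3.8
  mean(Y) = (3 + 3 + 1 + 1 + 7) / 5 = 15/5 = 3
  mean(Z) = (7 + 8 + 5 + 3 + 5) / 5 = 28/5 = 5.6

Step 2 — sample variances and covariances s[i,j] = (1/(n-1)) · Σ_k (x_{k,i} - mean_i) · (x_{k,j} - mean_j), with n-1 = 4:
  s[X,X] = ((2.2)·(2.2) + (0.2)·(0.2) + (-0.8)·(-0.8) + (-0.8)·(-0.8) + (-0.8)·(-0.8)) / 4 = 6.8/4 = 1.7
  s[X,Y] = ((2.2)·(0) + (0.2)·(0) + (-0.8)·(-2) + (-0.8)·(-2) + (-0.8)·(4)) / 4 = 0/4 = 0
  s[X,Z] = ((2.2)·(1.4) + (0.2)·(2.4) + (-0.8)·(-0.6) + (-0.8)·(-2.6) + (-0.8)·(-0.6)) / 4 = 6.6/4 = 1.65
  s[Y,Y] = ((0)·(0) + (0)·(0) + (-2)·(-2) + (-2)·(-2) + (4)·(4)) / 4 = 24/4 = 6
  s[Y,Z] = ((0)·(1.4) + (0)·(2.4) + (-2)·(-0.6) + (-2)·(-2.6) + (4)·(-0.6)) / 4 = 4/4 = 1
  s[Z,Z] = ((1.4)·(1.4) + (2.4)·(2.4) + (-0.6)·(-0.6) + (-2.6)·(-2.6) + (-0.6)·(-0.6)) / 4 = 15.2/4 = 3.8
  Sample standard deviations s_i = √(s[i,i]):
  s(X) = √(1.7) = 1.3038
  s(Y) = √(6) = 2.4495
  s(Z) = √(3.8) = 1.9494

Step 3 — r_{ij} = s_{ij} / (s_i · s_j):
  r[X,X] = 1 (diagonal).
  r[X,Y] = 0 / (1.3038 · 2.4495) = 0 / 3.1937 = 0
  r[X,Z] = 1.65 / (1.3038 · 1.9494) = 1.65 / 2.5417 = 0.6492
  r[Y,Y] = 1 (diagonal).
  r[Y,Z] = 1 / (2.4495 · 1.9494) = 1 / 4.7749 = 0.2094
  r[Z,Z] = 1 (diagonal).

R is symmetric with unit diagonal. Assembling:

R = [[1, 0, 0.6492],
 [0, 1, 0.2094],
 [0.6492, 0.2094, 1]]


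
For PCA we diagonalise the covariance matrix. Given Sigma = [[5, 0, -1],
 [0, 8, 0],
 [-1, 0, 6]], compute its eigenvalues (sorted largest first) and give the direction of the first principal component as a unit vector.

Step 1 — characteristic polynomial p(λ) = det(λI - Sigma) = λ³ - tr·λ² + c_1·λ - det, where tr = trace, c_1 = sum of the principal 2×2 minors, det = det(Sigma):
  tr = 5 + 8 + 6 = 19,
  c_1 = (5·8 - (0)²) + (5·6 - (-1)²) + (8·6 - (0)²) = 40 + 29 + 48 = 117,
  det = 5·(8·6 - (0)²) - (0)·((0)·6 - (0)·(-1)) + (-1)·((0)·(0) - 8·(-1)) = 5·(48) - (0)·(0) + (-1)·(8) = 232.
  So p(λ) = λ³ - 19λ² + 117λ - 232.
Step 2 — look for an integer root (rational root theorem: any rational root is an integer divisor of 232). Testing λ = 8:
  p(8) = 512 - 1216 + 936 - 232 = 0  ✓
  Dividing out (λ - 8): p(λ) = (λ - 8)(λ² - 11λ + 29).
Step 3 — remaining eigenvalues from the quadratic λ² - 11λ + 29 = 0:
  Δ = 11² - 4·29 = 121 - 116 = 5,  λ = (11 ± √5)/2 = (11 ± 2.2361)/2 ≈ 6.618 or 4.382.
  Sorted: λ_1 = 8,  λ_2 = 6.618,  λ_3 = 4.382  (check: sum = 19 = tr ✓).

Step 4 — unit eigenvector for λ_1 = 8: v spans the null space of (Sigma - λ_1 I), whose rows are
  r_1 = (-3, 0, -1),  r_2 = (0, 0, 0),  r_3 = (-1, 0, -2).
  v is orthogonal to every row, so take v ∝ r_1 × r_3 = ((0)·(-2) - (-1)·(0), (-1)·(-1) - (-3)·(-2), (-3)·(0) - (0)·(-1)) = (0, -5, 0).
  Rescale (divide by 5; multiply by -1 so the first nonzero entry is positive): u = (0, 1, 0).
  ||u|| = √((0)² + (1)² + (0)²) = √(1) = 1,  v_1 = u/||u|| ≈ (0, 1, 0) (||v_1|| = 1).

λ_1 = 8,  λ_2 = 6.618,  λ_3 = 4.382;  v_1 ≈ (0, 1, 0)


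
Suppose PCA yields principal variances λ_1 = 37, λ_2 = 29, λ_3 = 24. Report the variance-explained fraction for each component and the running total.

Step 1 — total variance = trace(Sigma) = Σ λ_i = 37 + 29 + 24 = 90.

Step 2 — fraction explained by component i = λ_i / Σ λ:
  PC1: 37/90 = 0.4111
  PC2: 29/90 = 0.3222
  PC3: 24/90 = 0.2667

Step 3 — cumulative fraction after k components = (λ_1 + ... + λ_k) / Σ λ:
  k = 1: 37/90 = 0.4111
  k = 2: (37 + 29)/90 = 66/90 = 0.7333
  k = 3: (37 + 29 + 24)/90 = 90/90 = 1

Summary (fraction, with percent):

explained: PC1 0.4111 (41.11%), PC2 0.3222 (32.22%), PC3 0.2667 (26.67%);  cumulative: 0.4111, 0.7333, 1


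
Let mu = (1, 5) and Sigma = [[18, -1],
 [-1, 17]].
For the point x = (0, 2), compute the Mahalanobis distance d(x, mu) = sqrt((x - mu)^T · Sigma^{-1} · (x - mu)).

Step 1 — centre the observation: (x - mu) = (-1, -3).

Step 2 — invert Sigma. det(Sigma) = 18·17 - (-1)² = 305.
  Sigma^{-1} = (1/det) · [[d, -b], [-b, a]] = [[0.0557, 0.0033],
 [0.0033, 0.059]].

Step 3 — form the quadratic (x - mu)^T · Sigma^{-1} · (x - mu):
  Sigma^{-1} · (x - mu) = (-0.0656, -0.1803).
  (x - mu)^T · [Sigma^{-1} · (x - mu)] = (-1)·(-0.0656) + (-3)·(-0.1803) = 0.6066.

Step 4 — take square root: d = √(0.6066) ≈ 0.7788.

d(x, mu) = √(0.6066) ≈ 0.7788


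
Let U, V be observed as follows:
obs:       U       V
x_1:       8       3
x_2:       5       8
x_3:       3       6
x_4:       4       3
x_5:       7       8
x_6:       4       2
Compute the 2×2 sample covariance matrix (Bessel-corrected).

Step 1 — column means:
  mean(U) = (8 + 5 + 3 + 4 + 7 + 4) / 6 = 31/6 = 5.1667
  mean(V) = (3 + 8 + 6 + 3 + 8 + 2) / 6 = 30/6 = 5

Step 2 — sample covariance S[i,j] = (1/(n-1)) · Σ_k (x_{k,i} - mean_i) · (x_{k,j} - mean_j), with n-1 = 5.
  S[U,U] = ((2.8333)·(2.8333) + (-0.1667)·(-0.1667) + (-2.1667)·(-2.1667) + (-1.1667)·(-1.1667) + (1.8333)·(1.8333) + (-1.1667)·(-1.1667)) / 5 = 18.8333/5 = 3.7667
  S[U,V] = ((2.8333)·(-2) + (-0.1667)·(3) + (-2.1667)·(1) + (-1.1667)·(-2) + (1.8333)·(3) + (-1.1667)·(-3)) / 5 = 3/5 = 0.6
  S[V,V] = ((-2)·(-2) + (3)·(3) + (1)·(1) + (-2)·(-2) + (3)·(3) + (-3)·(-3)) / 5 = 36/5 = 7.2

S is symmetric (S[j,i] = S[i,j]). Assembling:

S = [[3.7667, 0.6],
 [0.6, 7.2]]


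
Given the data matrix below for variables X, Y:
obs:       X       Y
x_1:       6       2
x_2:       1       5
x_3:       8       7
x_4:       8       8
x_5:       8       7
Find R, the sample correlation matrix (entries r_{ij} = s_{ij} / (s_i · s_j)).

Step 1 — column means:
  mean(X) = (6 + 1 + 8 + 8 + 8) / 5 = 31/5 = 6.2
  mean(Y) = (2 + 5 + 7 + 8 + 7) / 5 = 29/5 = 5.8

Step 2 — sample variances and covariances s[i,j] = (1/(n-1)) · Σ_k (x_{k,i} - mean_i) · (x_{k,j} - mean_j), with n-1 = 4:
  s[X,X] = ((-0.2)·(-0.2) + (-5.2)·(-5.2) + (1.8)·(1.8) + (1.8)·(1.8) + (1.8)·(1.8)) / 4 = 36.8/4 = 9.2
  s[X,Y] = ((-0.2)·(-3.8) + (-5.2)·(-0.8) + (1.8)·(1.2) + (1.8)·(2.2) + (1.8)·(1.2)) / 4 = 13.2/4 = 3.3
  s[Y,Y] = ((-3.8)·(-3.8) + (-0.8)·(-0.8) + (1.2)·(1.2) + (2.2)·(2.2) + (1.2)·(1.2)) / 4 = 22.8/4 = 5.7
  Sample standard deviations s_i = √(s[i,i]):
  s(X) = √(9.2) = 3.0332
  s(Y) = √(5.7) = 2.3875

Step 3 — r_{ij} = s_{ij} / (s_i · s_j):
  r[X,X] = 1 (diagonal).
  r[X,Y] = 3.3 / (3.0332 · 2.3875) = 3.3 / 7.2415 = 0.4557
  r[Y,Y] = 1 (diagonal).

R is symmetric with unit diagonal. Assembling:

R = [[1, 0.4557],
 [0.4557, 1]]
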